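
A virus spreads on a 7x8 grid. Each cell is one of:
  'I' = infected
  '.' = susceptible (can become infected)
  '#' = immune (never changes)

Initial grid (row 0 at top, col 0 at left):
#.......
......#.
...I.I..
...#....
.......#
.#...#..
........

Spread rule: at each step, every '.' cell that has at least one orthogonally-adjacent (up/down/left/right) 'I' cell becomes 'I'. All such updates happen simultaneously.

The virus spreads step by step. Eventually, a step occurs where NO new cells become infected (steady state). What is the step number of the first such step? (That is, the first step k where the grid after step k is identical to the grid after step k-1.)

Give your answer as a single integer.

Answer: 8

Derivation:
Step 0 (initial): 2 infected
Step 1: +6 new -> 8 infected
Step 2: +10 new -> 18 infected
Step 3: +11 new -> 29 infected
Step 4: +9 new -> 38 infected
Step 5: +6 new -> 44 infected
Step 6: +5 new -> 49 infected
Step 7: +1 new -> 50 infected
Step 8: +0 new -> 50 infected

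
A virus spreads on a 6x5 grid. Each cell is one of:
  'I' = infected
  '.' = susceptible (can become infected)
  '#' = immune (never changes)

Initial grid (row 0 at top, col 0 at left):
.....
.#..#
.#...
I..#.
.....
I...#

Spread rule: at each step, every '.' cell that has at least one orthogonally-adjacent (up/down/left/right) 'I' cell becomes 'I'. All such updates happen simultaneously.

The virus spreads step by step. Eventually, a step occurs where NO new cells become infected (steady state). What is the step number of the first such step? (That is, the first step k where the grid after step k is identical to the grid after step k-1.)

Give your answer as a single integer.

Answer: 8

Derivation:
Step 0 (initial): 2 infected
Step 1: +4 new -> 6 infected
Step 2: +4 new -> 10 infected
Step 3: +4 new -> 14 infected
Step 4: +4 new -> 18 infected
Step 5: +4 new -> 22 infected
Step 6: +2 new -> 24 infected
Step 7: +1 new -> 25 infected
Step 8: +0 new -> 25 infected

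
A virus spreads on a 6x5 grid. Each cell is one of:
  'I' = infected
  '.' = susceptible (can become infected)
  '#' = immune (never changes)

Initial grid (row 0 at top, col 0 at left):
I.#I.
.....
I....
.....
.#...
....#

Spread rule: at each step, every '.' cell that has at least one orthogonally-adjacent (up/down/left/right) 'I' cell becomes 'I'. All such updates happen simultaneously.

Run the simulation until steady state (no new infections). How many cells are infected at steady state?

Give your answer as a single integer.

Answer: 27

Derivation:
Step 0 (initial): 3 infected
Step 1: +6 new -> 9 infected
Step 2: +7 new -> 16 infected
Step 3: +4 new -> 20 infected
Step 4: +4 new -> 24 infected
Step 5: +3 new -> 27 infected
Step 6: +0 new -> 27 infected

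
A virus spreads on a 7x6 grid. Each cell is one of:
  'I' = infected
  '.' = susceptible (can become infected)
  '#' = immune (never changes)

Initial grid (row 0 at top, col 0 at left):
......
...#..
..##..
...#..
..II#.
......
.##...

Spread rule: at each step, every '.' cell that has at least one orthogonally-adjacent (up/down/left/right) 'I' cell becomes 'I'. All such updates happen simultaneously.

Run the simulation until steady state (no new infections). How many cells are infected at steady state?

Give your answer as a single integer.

Step 0 (initial): 2 infected
Step 1: +4 new -> 6 infected
Step 2: +5 new -> 11 infected
Step 3: +5 new -> 16 infected
Step 4: +5 new -> 21 infected
Step 5: +4 new -> 25 infected
Step 6: +4 new -> 29 infected
Step 7: +3 new -> 32 infected
Step 8: +3 new -> 35 infected
Step 9: +0 new -> 35 infected

Answer: 35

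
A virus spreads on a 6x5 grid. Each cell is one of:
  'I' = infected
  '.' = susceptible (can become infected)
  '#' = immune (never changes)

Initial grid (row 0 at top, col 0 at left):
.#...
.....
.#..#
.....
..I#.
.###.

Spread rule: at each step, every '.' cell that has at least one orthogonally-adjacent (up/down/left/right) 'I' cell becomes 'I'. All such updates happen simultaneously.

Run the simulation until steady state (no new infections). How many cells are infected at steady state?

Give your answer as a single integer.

Answer: 23

Derivation:
Step 0 (initial): 1 infected
Step 1: +2 new -> 3 infected
Step 2: +4 new -> 7 infected
Step 3: +5 new -> 12 infected
Step 4: +5 new -> 17 infected
Step 5: +4 new -> 21 infected
Step 6: +2 new -> 23 infected
Step 7: +0 new -> 23 infected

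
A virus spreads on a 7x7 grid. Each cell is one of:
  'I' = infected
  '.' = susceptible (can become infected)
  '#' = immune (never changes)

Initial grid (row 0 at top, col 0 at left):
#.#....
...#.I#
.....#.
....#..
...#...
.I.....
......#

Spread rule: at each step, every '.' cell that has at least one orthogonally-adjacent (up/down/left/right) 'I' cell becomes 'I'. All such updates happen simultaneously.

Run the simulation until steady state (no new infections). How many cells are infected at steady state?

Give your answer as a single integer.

Answer: 41

Derivation:
Step 0 (initial): 2 infected
Step 1: +6 new -> 8 infected
Step 2: +9 new -> 17 infected
Step 3: +7 new -> 24 infected
Step 4: +7 new -> 31 infected
Step 5: +6 new -> 37 infected
Step 6: +2 new -> 39 infected
Step 7: +1 new -> 40 infected
Step 8: +1 new -> 41 infected
Step 9: +0 new -> 41 infected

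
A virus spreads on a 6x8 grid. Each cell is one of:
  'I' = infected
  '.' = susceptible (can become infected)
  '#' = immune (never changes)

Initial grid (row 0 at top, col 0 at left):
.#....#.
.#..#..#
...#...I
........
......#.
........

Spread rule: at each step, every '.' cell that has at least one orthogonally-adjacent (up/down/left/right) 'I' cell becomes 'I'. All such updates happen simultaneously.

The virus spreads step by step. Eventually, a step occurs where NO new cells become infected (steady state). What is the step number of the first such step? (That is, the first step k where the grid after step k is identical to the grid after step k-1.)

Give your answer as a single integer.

Answer: 12

Derivation:
Step 0 (initial): 1 infected
Step 1: +2 new -> 3 infected
Step 2: +4 new -> 7 infected
Step 3: +4 new -> 11 infected
Step 4: +4 new -> 15 infected
Step 5: +4 new -> 19 infected
Step 6: +4 new -> 23 infected
Step 7: +6 new -> 29 infected
Step 8: +5 new -> 34 infected
Step 9: +3 new -> 37 infected
Step 10: +2 new -> 39 infected
Step 11: +1 new -> 40 infected
Step 12: +0 new -> 40 infected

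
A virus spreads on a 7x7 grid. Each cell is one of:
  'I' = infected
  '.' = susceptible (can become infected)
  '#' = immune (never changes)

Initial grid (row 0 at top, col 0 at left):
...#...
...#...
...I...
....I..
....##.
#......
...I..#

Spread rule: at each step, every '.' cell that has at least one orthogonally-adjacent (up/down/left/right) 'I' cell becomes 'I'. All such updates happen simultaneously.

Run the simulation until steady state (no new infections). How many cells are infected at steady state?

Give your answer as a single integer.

Step 0 (initial): 3 infected
Step 1: +7 new -> 10 infected
Step 2: +11 new -> 21 infected
Step 3: +12 new -> 33 infected
Step 4: +7 new -> 40 infected
Step 5: +3 new -> 43 infected
Step 6: +0 new -> 43 infected

Answer: 43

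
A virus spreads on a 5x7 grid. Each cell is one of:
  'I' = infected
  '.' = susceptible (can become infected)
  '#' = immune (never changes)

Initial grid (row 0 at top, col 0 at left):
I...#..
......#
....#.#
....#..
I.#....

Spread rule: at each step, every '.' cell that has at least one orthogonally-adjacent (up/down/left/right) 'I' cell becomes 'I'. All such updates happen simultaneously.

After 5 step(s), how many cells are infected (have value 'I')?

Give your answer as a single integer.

Step 0 (initial): 2 infected
Step 1: +4 new -> 6 infected
Step 2: +4 new -> 10 infected
Step 3: +4 new -> 14 infected
Step 4: +3 new -> 17 infected
Step 5: +3 new -> 20 infected

Answer: 20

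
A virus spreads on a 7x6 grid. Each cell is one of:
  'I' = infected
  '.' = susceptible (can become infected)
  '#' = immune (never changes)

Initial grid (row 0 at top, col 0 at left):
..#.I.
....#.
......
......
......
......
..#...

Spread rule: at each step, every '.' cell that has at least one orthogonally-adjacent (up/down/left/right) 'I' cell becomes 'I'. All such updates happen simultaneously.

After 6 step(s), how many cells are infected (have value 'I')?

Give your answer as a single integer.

Answer: 27

Derivation:
Step 0 (initial): 1 infected
Step 1: +2 new -> 3 infected
Step 2: +2 new -> 5 infected
Step 3: +3 new -> 8 infected
Step 4: +5 new -> 13 infected
Step 5: +7 new -> 20 infected
Step 6: +7 new -> 27 infected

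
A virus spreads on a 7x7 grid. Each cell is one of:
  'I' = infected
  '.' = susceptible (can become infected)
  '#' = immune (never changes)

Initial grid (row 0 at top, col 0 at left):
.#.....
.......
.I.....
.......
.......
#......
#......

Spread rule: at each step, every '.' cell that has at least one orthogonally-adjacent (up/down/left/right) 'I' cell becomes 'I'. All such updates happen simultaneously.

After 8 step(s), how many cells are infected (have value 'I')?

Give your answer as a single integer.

Step 0 (initial): 1 infected
Step 1: +4 new -> 5 infected
Step 2: +6 new -> 11 infected
Step 3: +8 new -> 19 infected
Step 4: +7 new -> 26 infected
Step 5: +7 new -> 33 infected
Step 6: +6 new -> 39 infected
Step 7: +4 new -> 43 infected
Step 8: +2 new -> 45 infected

Answer: 45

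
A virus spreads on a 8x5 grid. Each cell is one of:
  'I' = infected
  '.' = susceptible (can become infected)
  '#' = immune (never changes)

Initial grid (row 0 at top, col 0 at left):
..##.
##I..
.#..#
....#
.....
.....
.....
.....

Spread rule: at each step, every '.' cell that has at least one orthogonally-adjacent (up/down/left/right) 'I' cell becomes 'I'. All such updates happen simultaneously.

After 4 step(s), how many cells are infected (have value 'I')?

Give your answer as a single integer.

Answer: 14

Derivation:
Step 0 (initial): 1 infected
Step 1: +2 new -> 3 infected
Step 2: +3 new -> 6 infected
Step 3: +4 new -> 10 infected
Step 4: +4 new -> 14 infected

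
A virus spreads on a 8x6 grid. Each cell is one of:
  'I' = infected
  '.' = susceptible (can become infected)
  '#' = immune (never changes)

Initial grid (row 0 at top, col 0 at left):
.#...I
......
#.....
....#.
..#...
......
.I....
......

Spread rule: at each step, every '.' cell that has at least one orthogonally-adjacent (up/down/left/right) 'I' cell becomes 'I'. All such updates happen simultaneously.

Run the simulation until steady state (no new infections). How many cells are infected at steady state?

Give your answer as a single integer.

Step 0 (initial): 2 infected
Step 1: +6 new -> 8 infected
Step 2: +9 new -> 17 infected
Step 3: +9 new -> 26 infected
Step 4: +10 new -> 36 infected
Step 5: +6 new -> 42 infected
Step 6: +1 new -> 43 infected
Step 7: +1 new -> 44 infected
Step 8: +0 new -> 44 infected

Answer: 44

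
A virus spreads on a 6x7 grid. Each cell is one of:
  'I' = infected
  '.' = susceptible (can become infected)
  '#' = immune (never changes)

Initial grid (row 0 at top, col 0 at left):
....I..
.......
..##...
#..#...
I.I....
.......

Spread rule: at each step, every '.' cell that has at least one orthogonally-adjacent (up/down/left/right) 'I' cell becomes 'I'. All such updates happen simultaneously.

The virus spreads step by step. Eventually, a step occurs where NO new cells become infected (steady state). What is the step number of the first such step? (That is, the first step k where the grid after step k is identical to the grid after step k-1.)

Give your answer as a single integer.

Step 0 (initial): 3 infected
Step 1: +8 new -> 11 infected
Step 2: +9 new -> 20 infected
Step 3: +8 new -> 28 infected
Step 4: +7 new -> 35 infected
Step 5: +3 new -> 38 infected
Step 6: +0 new -> 38 infected

Answer: 6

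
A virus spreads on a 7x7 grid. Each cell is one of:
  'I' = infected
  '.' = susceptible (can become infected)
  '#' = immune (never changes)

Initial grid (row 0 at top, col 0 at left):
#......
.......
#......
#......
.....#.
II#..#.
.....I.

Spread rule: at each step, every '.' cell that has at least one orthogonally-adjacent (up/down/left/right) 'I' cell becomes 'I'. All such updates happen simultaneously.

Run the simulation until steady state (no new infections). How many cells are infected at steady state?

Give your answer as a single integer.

Step 0 (initial): 3 infected
Step 1: +6 new -> 9 infected
Step 2: +6 new -> 15 infected
Step 3: +6 new -> 21 infected
Step 4: +5 new -> 26 infected
Step 5: +7 new -> 33 infected
Step 6: +5 new -> 38 infected
Step 7: +4 new -> 42 infected
Step 8: +1 new -> 43 infected
Step 9: +0 new -> 43 infected

Answer: 43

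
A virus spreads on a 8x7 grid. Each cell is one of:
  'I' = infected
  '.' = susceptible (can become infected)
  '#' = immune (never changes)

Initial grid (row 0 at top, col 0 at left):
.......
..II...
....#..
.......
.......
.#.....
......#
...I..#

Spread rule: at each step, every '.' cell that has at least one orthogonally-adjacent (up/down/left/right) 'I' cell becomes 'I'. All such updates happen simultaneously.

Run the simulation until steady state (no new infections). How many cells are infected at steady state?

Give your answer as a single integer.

Step 0 (initial): 3 infected
Step 1: +9 new -> 12 infected
Step 2: +12 new -> 24 infected
Step 3: +14 new -> 38 infected
Step 4: +8 new -> 46 infected
Step 5: +5 new -> 51 infected
Step 6: +1 new -> 52 infected
Step 7: +0 new -> 52 infected

Answer: 52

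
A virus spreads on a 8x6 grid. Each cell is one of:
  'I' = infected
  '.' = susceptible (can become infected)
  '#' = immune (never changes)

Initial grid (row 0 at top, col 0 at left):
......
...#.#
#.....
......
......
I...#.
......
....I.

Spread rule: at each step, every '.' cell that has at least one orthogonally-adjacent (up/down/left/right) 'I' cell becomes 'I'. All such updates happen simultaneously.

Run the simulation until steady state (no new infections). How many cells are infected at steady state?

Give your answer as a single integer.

Answer: 44

Derivation:
Step 0 (initial): 2 infected
Step 1: +6 new -> 8 infected
Step 2: +8 new -> 16 infected
Step 3: +6 new -> 22 infected
Step 4: +4 new -> 26 infected
Step 5: +5 new -> 31 infected
Step 6: +6 new -> 37 infected
Step 7: +3 new -> 40 infected
Step 8: +2 new -> 42 infected
Step 9: +1 new -> 43 infected
Step 10: +1 new -> 44 infected
Step 11: +0 new -> 44 infected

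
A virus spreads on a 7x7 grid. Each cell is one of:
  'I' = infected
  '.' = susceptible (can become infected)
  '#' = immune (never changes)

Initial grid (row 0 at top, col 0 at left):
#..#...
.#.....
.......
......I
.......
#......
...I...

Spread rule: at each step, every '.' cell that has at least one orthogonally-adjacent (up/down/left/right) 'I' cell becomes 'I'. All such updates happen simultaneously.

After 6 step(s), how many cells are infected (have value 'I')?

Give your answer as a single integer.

Answer: 41

Derivation:
Step 0 (initial): 2 infected
Step 1: +6 new -> 8 infected
Step 2: +10 new -> 18 infected
Step 3: +10 new -> 28 infected
Step 4: +5 new -> 33 infected
Step 5: +5 new -> 38 infected
Step 6: +3 new -> 41 infected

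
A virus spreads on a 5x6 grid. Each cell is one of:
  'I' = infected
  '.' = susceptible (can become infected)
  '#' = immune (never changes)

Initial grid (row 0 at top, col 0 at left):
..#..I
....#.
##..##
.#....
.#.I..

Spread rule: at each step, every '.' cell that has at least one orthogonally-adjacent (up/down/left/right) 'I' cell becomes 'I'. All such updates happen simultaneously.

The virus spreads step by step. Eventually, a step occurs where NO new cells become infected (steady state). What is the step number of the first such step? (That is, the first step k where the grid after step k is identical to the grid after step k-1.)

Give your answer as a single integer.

Step 0 (initial): 2 infected
Step 1: +5 new -> 7 infected
Step 2: +5 new -> 12 infected
Step 3: +3 new -> 15 infected
Step 4: +1 new -> 16 infected
Step 5: +1 new -> 17 infected
Step 6: +2 new -> 19 infected
Step 7: +1 new -> 20 infected
Step 8: +0 new -> 20 infected

Answer: 8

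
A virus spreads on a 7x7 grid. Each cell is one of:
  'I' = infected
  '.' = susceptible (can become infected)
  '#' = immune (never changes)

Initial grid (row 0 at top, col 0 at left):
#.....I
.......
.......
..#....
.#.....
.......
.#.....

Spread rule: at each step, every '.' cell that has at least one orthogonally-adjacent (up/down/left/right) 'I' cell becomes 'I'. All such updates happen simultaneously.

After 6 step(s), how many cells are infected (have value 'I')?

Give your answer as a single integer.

Step 0 (initial): 1 infected
Step 1: +2 new -> 3 infected
Step 2: +3 new -> 6 infected
Step 3: +4 new -> 10 infected
Step 4: +5 new -> 15 infected
Step 5: +6 new -> 21 infected
Step 6: +6 new -> 27 infected

Answer: 27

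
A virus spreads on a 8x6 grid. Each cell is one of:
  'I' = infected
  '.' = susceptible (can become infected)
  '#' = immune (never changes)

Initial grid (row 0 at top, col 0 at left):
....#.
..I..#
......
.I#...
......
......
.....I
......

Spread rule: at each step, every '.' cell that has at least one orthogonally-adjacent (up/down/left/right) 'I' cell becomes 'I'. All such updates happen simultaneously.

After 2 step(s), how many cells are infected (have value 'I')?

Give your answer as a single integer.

Answer: 26

Derivation:
Step 0 (initial): 3 infected
Step 1: +10 new -> 13 infected
Step 2: +13 new -> 26 infected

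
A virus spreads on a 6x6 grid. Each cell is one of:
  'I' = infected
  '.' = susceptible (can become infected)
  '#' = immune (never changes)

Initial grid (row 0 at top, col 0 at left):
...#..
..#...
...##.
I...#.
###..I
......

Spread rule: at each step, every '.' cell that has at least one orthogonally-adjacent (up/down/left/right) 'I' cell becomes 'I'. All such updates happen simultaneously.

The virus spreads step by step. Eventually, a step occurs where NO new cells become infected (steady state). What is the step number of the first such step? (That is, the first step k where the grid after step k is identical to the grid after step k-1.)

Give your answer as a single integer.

Step 0 (initial): 2 infected
Step 1: +5 new -> 7 infected
Step 2: +6 new -> 13 infected
Step 3: +6 new -> 19 infected
Step 4: +4 new -> 23 infected
Step 5: +4 new -> 27 infected
Step 6: +1 new -> 28 infected
Step 7: +0 new -> 28 infected

Answer: 7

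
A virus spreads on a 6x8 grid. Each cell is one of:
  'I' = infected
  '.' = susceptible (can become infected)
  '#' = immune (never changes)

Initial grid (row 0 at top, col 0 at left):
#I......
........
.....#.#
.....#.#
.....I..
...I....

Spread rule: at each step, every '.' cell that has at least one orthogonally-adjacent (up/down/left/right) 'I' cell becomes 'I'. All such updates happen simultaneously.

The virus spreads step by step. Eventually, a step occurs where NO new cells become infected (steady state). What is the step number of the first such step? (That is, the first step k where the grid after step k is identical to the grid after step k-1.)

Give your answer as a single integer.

Answer: 7

Derivation:
Step 0 (initial): 3 infected
Step 1: +8 new -> 11 infected
Step 2: +11 new -> 22 infected
Step 3: +12 new -> 34 infected
Step 4: +5 new -> 39 infected
Step 5: +3 new -> 42 infected
Step 6: +1 new -> 43 infected
Step 7: +0 new -> 43 infected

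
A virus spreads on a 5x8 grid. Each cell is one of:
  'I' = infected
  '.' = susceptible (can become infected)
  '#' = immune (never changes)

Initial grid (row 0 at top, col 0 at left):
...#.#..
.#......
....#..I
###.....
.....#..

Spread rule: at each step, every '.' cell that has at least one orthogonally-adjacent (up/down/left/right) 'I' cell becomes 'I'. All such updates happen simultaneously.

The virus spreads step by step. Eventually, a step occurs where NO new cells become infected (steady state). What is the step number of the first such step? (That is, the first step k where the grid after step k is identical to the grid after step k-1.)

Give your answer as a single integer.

Answer: 11

Derivation:
Step 0 (initial): 1 infected
Step 1: +3 new -> 4 infected
Step 2: +5 new -> 9 infected
Step 3: +4 new -> 13 infected
Step 4: +2 new -> 15 infected
Step 5: +4 new -> 19 infected
Step 6: +3 new -> 22 infected
Step 7: +3 new -> 25 infected
Step 8: +3 new -> 28 infected
Step 9: +3 new -> 31 infected
Step 10: +1 new -> 32 infected
Step 11: +0 new -> 32 infected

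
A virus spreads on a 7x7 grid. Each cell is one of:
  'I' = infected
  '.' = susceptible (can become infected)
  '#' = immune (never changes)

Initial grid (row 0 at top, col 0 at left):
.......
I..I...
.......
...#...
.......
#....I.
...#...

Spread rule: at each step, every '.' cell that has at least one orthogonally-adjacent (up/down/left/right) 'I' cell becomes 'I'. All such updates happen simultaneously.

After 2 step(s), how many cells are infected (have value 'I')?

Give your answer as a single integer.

Step 0 (initial): 3 infected
Step 1: +11 new -> 14 infected
Step 2: +14 new -> 28 infected

Answer: 28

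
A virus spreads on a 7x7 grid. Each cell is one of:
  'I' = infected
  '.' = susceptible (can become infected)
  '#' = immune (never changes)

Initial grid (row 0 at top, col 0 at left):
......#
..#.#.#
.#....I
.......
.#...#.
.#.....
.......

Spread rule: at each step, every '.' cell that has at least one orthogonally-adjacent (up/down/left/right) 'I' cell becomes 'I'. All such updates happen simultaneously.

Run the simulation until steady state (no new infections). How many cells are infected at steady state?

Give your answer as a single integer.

Step 0 (initial): 1 infected
Step 1: +2 new -> 3 infected
Step 2: +4 new -> 7 infected
Step 3: +4 new -> 11 infected
Step 4: +7 new -> 18 infected
Step 5: +5 new -> 23 infected
Step 6: +5 new -> 28 infected
Step 7: +4 new -> 32 infected
Step 8: +5 new -> 37 infected
Step 9: +3 new -> 40 infected
Step 10: +1 new -> 41 infected
Step 11: +0 new -> 41 infected

Answer: 41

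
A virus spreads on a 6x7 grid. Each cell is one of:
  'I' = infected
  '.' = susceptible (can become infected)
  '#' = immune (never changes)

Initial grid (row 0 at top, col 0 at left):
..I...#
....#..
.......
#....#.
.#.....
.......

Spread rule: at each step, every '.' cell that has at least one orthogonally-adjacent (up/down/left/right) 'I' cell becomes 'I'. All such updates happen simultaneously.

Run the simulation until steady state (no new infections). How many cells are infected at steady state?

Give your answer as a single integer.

Step 0 (initial): 1 infected
Step 1: +3 new -> 4 infected
Step 2: +5 new -> 9 infected
Step 3: +5 new -> 14 infected
Step 4: +6 new -> 20 infected
Step 5: +5 new -> 25 infected
Step 6: +4 new -> 29 infected
Step 7: +4 new -> 33 infected
Step 8: +3 new -> 36 infected
Step 9: +1 new -> 37 infected
Step 10: +0 new -> 37 infected

Answer: 37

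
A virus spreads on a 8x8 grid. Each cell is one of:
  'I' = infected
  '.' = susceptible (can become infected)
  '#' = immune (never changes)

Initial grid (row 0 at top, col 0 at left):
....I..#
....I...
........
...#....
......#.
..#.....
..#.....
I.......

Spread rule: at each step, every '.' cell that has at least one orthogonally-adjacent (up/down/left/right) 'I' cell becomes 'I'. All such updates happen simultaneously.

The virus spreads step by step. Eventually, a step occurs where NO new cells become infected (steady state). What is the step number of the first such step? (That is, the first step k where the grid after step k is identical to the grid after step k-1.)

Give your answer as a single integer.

Step 0 (initial): 3 infected
Step 1: +7 new -> 10 infected
Step 2: +10 new -> 20 infected
Step 3: +10 new -> 30 infected
Step 4: +13 new -> 43 infected
Step 5: +8 new -> 51 infected
Step 6: +4 new -> 55 infected
Step 7: +3 new -> 58 infected
Step 8: +1 new -> 59 infected
Step 9: +0 new -> 59 infected

Answer: 9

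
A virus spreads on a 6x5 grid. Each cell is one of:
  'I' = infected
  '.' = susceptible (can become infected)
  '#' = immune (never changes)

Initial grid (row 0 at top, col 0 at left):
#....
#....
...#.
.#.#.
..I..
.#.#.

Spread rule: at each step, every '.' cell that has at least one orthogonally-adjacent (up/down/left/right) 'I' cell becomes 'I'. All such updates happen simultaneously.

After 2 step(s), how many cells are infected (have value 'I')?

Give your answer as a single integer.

Answer: 8

Derivation:
Step 0 (initial): 1 infected
Step 1: +4 new -> 5 infected
Step 2: +3 new -> 8 infected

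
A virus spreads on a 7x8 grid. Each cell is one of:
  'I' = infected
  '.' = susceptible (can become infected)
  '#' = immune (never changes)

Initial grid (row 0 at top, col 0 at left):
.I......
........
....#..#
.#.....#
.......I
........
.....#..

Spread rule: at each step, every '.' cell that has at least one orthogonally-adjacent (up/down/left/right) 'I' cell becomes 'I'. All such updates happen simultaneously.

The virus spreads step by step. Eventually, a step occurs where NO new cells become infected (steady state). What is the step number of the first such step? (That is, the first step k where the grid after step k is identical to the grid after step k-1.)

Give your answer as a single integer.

Answer: 9

Derivation:
Step 0 (initial): 2 infected
Step 1: +5 new -> 7 infected
Step 2: +8 new -> 15 infected
Step 3: +9 new -> 24 infected
Step 4: +10 new -> 34 infected
Step 5: +8 new -> 42 infected
Step 6: +5 new -> 47 infected
Step 7: +3 new -> 50 infected
Step 8: +1 new -> 51 infected
Step 9: +0 new -> 51 infected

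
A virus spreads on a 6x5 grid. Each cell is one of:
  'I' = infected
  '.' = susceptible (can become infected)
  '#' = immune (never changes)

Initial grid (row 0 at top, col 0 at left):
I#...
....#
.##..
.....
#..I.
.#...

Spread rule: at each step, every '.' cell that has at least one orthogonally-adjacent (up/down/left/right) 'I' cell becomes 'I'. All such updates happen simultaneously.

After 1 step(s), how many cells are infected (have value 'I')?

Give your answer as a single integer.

Step 0 (initial): 2 infected
Step 1: +5 new -> 7 infected

Answer: 7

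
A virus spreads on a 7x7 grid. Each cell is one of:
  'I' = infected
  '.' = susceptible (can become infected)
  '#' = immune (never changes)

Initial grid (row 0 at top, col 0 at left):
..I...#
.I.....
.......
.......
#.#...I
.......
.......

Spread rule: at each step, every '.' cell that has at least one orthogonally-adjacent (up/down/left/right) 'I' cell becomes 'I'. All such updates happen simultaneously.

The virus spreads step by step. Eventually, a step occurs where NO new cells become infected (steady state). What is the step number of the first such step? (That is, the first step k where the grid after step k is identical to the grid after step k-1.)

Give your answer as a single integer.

Step 0 (initial): 3 infected
Step 1: +8 new -> 11 infected
Step 2: +11 new -> 22 infected
Step 3: +12 new -> 34 infected
Step 4: +6 new -> 40 infected
Step 5: +4 new -> 44 infected
Step 6: +2 new -> 46 infected
Step 7: +0 new -> 46 infected

Answer: 7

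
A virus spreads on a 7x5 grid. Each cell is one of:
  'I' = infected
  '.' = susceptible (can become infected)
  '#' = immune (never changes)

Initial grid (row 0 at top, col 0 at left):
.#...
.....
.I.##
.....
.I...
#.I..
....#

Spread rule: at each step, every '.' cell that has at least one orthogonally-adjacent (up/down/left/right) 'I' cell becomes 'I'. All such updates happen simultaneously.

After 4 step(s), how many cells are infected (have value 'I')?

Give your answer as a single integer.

Answer: 29

Derivation:
Step 0 (initial): 3 infected
Step 1: +9 new -> 12 infected
Step 2: +8 new -> 20 infected
Step 3: +6 new -> 26 infected
Step 4: +3 new -> 29 infected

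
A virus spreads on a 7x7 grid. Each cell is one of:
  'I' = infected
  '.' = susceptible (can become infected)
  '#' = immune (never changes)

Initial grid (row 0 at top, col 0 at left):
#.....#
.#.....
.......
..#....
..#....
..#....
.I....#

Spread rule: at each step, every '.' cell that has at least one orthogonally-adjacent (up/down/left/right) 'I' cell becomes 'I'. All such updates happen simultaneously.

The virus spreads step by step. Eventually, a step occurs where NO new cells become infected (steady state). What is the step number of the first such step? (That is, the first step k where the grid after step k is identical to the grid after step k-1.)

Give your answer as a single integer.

Step 0 (initial): 1 infected
Step 1: +3 new -> 4 infected
Step 2: +3 new -> 7 infected
Step 3: +4 new -> 11 infected
Step 4: +5 new -> 16 infected
Step 5: +5 new -> 21 infected
Step 6: +6 new -> 27 infected
Step 7: +5 new -> 32 infected
Step 8: +5 new -> 37 infected
Step 9: +3 new -> 40 infected
Step 10: +2 new -> 42 infected
Step 11: +0 new -> 42 infected

Answer: 11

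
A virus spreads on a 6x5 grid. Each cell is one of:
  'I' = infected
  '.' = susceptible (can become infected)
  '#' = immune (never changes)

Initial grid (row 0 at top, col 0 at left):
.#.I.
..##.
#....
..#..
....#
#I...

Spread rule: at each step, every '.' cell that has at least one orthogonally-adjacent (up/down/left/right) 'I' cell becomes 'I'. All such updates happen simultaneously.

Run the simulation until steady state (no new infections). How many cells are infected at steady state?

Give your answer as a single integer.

Answer: 23

Derivation:
Step 0 (initial): 2 infected
Step 1: +4 new -> 6 infected
Step 2: +5 new -> 11 infected
Step 3: +5 new -> 16 infected
Step 4: +5 new -> 21 infected
Step 5: +1 new -> 22 infected
Step 6: +1 new -> 23 infected
Step 7: +0 new -> 23 infected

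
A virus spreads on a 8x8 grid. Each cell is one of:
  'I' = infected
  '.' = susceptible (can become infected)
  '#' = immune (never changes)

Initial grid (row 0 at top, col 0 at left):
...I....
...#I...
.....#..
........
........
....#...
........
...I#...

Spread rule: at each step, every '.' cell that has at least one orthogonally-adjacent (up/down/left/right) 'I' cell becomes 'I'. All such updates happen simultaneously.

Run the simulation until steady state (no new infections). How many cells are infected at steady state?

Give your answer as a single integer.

Step 0 (initial): 3 infected
Step 1: +6 new -> 9 infected
Step 2: +10 new -> 19 infected
Step 3: +14 new -> 33 infected
Step 4: +13 new -> 46 infected
Step 5: +9 new -> 55 infected
Step 6: +5 new -> 60 infected
Step 7: +0 new -> 60 infected

Answer: 60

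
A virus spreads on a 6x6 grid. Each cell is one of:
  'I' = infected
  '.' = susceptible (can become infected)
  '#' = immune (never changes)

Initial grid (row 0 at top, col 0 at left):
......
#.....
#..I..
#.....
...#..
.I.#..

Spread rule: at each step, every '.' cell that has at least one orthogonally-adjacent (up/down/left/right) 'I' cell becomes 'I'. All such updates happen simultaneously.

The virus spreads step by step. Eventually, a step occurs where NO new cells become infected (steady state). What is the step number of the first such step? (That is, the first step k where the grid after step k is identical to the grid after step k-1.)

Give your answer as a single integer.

Answer: 6

Derivation:
Step 0 (initial): 2 infected
Step 1: +7 new -> 9 infected
Step 2: +10 new -> 19 infected
Step 3: +6 new -> 25 infected
Step 4: +4 new -> 29 infected
Step 5: +2 new -> 31 infected
Step 6: +0 new -> 31 infected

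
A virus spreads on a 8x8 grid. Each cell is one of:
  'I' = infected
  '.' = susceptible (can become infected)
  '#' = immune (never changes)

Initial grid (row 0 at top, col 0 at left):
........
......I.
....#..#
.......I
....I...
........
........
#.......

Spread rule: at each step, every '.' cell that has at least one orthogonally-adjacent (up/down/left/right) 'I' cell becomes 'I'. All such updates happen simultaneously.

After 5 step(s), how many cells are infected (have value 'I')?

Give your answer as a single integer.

Answer: 55

Derivation:
Step 0 (initial): 3 infected
Step 1: +10 new -> 13 infected
Step 2: +12 new -> 25 infected
Step 3: +11 new -> 36 infected
Step 4: +11 new -> 47 infected
Step 5: +8 new -> 55 infected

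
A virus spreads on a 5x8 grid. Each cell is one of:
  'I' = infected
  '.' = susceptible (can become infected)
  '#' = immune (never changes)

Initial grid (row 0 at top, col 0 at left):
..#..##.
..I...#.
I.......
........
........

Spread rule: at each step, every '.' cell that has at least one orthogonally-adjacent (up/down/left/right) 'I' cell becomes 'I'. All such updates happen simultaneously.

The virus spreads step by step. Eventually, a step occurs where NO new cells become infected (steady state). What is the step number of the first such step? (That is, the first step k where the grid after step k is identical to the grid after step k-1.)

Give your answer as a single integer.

Answer: 9

Derivation:
Step 0 (initial): 2 infected
Step 1: +6 new -> 8 infected
Step 2: +8 new -> 16 infected
Step 3: +6 new -> 22 infected
Step 4: +3 new -> 25 infected
Step 5: +3 new -> 28 infected
Step 6: +3 new -> 31 infected
Step 7: +3 new -> 34 infected
Step 8: +2 new -> 36 infected
Step 9: +0 new -> 36 infected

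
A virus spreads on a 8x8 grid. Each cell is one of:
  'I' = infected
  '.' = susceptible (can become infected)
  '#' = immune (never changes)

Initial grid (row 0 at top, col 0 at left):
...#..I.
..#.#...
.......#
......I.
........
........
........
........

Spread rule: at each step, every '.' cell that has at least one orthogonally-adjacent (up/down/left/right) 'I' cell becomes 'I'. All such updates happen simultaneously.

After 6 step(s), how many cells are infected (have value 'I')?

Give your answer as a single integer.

Step 0 (initial): 2 infected
Step 1: +7 new -> 9 infected
Step 2: +8 new -> 17 infected
Step 3: +6 new -> 23 infected
Step 4: +7 new -> 30 infected
Step 5: +8 new -> 38 infected
Step 6: +6 new -> 44 infected

Answer: 44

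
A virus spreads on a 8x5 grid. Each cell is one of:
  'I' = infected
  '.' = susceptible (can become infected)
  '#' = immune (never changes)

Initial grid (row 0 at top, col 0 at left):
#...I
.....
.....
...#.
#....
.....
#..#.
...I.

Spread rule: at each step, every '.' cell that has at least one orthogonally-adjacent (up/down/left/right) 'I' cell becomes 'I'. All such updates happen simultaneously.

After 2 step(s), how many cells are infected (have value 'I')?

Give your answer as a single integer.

Answer: 12

Derivation:
Step 0 (initial): 2 infected
Step 1: +4 new -> 6 infected
Step 2: +6 new -> 12 infected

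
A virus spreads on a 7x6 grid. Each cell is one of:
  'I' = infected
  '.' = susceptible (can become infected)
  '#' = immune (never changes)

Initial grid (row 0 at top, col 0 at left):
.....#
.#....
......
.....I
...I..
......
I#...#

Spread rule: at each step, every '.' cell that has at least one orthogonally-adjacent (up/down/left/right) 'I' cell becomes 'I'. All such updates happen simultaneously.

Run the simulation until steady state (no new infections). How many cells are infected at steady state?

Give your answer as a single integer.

Answer: 38

Derivation:
Step 0 (initial): 3 infected
Step 1: +8 new -> 11 infected
Step 2: +11 new -> 22 infected
Step 3: +7 new -> 29 infected
Step 4: +5 new -> 34 infected
Step 5: +2 new -> 36 infected
Step 6: +2 new -> 38 infected
Step 7: +0 new -> 38 infected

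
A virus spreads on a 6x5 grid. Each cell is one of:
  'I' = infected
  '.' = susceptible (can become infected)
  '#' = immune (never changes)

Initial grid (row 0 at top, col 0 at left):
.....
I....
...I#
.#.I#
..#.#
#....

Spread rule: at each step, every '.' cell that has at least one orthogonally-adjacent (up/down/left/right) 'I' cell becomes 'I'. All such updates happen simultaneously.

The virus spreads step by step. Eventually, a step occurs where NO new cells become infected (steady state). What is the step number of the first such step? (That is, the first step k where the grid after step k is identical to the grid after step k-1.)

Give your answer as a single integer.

Step 0 (initial): 3 infected
Step 1: +7 new -> 10 infected
Step 2: +7 new -> 17 infected
Step 3: +5 new -> 22 infected
Step 4: +2 new -> 24 infected
Step 5: +0 new -> 24 infected

Answer: 5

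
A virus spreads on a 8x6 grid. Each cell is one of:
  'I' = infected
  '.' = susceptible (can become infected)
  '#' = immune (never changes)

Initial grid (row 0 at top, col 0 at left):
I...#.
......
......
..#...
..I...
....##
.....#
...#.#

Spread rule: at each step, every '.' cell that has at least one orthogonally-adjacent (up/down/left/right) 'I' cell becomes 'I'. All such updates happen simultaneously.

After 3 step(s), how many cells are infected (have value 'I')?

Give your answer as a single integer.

Step 0 (initial): 2 infected
Step 1: +5 new -> 7 infected
Step 2: +10 new -> 17 infected
Step 3: +11 new -> 28 infected

Answer: 28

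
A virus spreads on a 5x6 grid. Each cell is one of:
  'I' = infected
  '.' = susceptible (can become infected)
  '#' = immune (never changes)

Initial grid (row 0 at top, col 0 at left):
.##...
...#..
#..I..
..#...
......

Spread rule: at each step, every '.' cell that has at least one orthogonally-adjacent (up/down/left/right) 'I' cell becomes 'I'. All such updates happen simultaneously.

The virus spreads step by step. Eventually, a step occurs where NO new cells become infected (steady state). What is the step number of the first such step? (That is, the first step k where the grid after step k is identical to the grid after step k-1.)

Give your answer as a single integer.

Step 0 (initial): 1 infected
Step 1: +3 new -> 4 infected
Step 2: +6 new -> 10 infected
Step 3: +7 new -> 17 infected
Step 4: +6 new -> 23 infected
Step 5: +2 new -> 25 infected
Step 6: +0 new -> 25 infected

Answer: 6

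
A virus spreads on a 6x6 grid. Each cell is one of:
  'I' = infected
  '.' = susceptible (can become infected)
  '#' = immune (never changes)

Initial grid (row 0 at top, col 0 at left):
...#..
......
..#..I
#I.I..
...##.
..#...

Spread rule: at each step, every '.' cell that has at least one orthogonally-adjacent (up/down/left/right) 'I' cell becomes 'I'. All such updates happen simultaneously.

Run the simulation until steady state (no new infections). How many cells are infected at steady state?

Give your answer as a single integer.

Answer: 30

Derivation:
Step 0 (initial): 3 infected
Step 1: +8 new -> 11 infected
Step 2: +9 new -> 20 infected
Step 3: +6 new -> 26 infected
Step 4: +3 new -> 29 infected
Step 5: +1 new -> 30 infected
Step 6: +0 new -> 30 infected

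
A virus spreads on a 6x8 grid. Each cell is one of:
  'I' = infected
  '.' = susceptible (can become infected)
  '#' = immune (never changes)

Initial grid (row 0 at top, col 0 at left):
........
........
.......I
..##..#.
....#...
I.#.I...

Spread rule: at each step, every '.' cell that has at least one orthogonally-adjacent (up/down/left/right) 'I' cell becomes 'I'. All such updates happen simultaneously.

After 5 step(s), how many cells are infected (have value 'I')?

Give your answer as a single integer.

Answer: 39

Derivation:
Step 0 (initial): 3 infected
Step 1: +7 new -> 10 infected
Step 2: +9 new -> 19 infected
Step 3: +9 new -> 28 infected
Step 4: +6 new -> 34 infected
Step 5: +5 new -> 39 infected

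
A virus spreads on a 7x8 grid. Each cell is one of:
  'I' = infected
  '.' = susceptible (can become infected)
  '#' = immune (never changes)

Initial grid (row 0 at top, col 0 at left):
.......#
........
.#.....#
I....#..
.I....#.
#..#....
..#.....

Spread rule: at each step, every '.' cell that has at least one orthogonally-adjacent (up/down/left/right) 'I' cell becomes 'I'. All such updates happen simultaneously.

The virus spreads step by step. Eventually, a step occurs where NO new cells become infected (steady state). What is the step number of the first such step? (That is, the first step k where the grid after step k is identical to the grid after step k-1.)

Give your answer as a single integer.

Step 0 (initial): 2 infected
Step 1: +5 new -> 7 infected
Step 2: +5 new -> 12 infected
Step 3: +6 new -> 18 infected
Step 4: +6 new -> 24 infected
Step 5: +5 new -> 29 infected
Step 6: +6 new -> 35 infected
Step 7: +5 new -> 40 infected
Step 8: +5 new -> 45 infected
Step 9: +3 new -> 48 infected
Step 10: +0 new -> 48 infected

Answer: 10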